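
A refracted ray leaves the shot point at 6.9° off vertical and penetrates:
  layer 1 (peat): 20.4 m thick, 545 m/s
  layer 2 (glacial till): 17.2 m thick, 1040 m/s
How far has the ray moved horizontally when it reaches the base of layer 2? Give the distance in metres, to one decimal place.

6.5 m

Ray parameter p = sin 6.9° / 545 m/s = 2.2043e-04 s/m.
Layer 1: θ = 6.90°; offset = 20.4·tan 6.90° = 2.469 m.
Layer 2: sin θ = p·1040 = 0.2293 → θ = 13.25°; offset = 17.2·tan 13.25° = 4.051 m.
Total horizontal offset = 6.520 m.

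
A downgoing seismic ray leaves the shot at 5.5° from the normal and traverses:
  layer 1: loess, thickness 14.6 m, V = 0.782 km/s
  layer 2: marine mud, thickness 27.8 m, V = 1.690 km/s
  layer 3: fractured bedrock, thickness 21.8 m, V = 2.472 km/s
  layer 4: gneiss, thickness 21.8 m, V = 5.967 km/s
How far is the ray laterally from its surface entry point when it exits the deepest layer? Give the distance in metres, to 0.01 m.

37.60 m

Ray parameter p = sin 5.5° / 0.782 km/s = 1.2256e-01 s/km.
Layer 1: θ = 5.50°; offset = 14.6·tan 5.50° = 1.4058 m.
Layer 2: sin θ = p·1.690 = 0.2071 → θ = 11.95°; offset = 27.8·tan 11.95° = 5.8860 m.
Layer 3: sin θ = p·2.472 = 0.3030 → θ = 17.64°; offset = 21.8·tan 17.64° = 6.9307 m.
Layer 4: sin θ = p·5.967 = 0.7313 → θ = 47.00°; offset = 21.8·tan 47.00° = 23.3770 m.
Summing the layer offsets gives 37.5996 m.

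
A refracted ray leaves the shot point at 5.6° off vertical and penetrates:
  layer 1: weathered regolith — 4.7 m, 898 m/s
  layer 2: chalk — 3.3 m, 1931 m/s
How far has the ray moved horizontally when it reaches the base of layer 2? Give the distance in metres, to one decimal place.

1.2 m

Ray parameter p = sin 5.6° / 898 m/s = 1.0867e-04 s/m.
Layer 1: θ = 5.60°; offset = 4.7·tan 5.60° = 0.461 m.
Layer 2: sin θ = p·1931 = 0.2098 → θ = 12.11°; offset = 3.3·tan 12.11° = 0.708 m.
Σ offsets = 1.169 m.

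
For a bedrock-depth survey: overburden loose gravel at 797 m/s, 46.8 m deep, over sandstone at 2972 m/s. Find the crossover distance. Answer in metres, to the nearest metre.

123 m

θ_c = arcsin(797/2972) = 15.56°, so cos θ_c = 0.9634 and tᵢ = 2h cos θ_c/V₁ = 0.1131 s.
At crossover x/V₁ = x/V₂ + tᵢ ⇒ x = tᵢ/(1/V₁ − 1/V₂) = 0.11314/(1.2547e-03 − 3.3647e-04) = 123.21 m.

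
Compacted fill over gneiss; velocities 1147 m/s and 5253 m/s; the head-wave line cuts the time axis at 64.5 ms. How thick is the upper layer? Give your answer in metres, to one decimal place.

h = tᵢ·V₁·V₂ / (2·√(V₂²−V₁²)).
√(V₂²−V₁²) = √(5253² − 1147²) = 5126.2 m/s.
h = 0.0645 s × 1147 × 5253 / (2 × 5126.2) = 37.91 m.

37.9 m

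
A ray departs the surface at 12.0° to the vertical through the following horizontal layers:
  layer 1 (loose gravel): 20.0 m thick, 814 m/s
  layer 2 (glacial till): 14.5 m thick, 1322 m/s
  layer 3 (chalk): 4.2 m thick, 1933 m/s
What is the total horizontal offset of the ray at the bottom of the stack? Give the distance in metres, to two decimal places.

Ray parameter p = sin 12.0° / 814 m/s = 2.5542e-04 s/m.
Layer 1: θ = 12.00°; offset = 20.0·tan 12.00° = 4.2511 m.
Layer 2: sin θ = p·1322 = 0.3377 → θ = 19.73°; offset = 14.5·tan 19.73° = 5.2017 m.
Layer 3: sin θ = p·1933 = 0.4937 → θ = 29.59°; offset = 4.2·tan 29.59° = 2.3846 m.
Total horizontal offset = 11.8373 m.

11.84 m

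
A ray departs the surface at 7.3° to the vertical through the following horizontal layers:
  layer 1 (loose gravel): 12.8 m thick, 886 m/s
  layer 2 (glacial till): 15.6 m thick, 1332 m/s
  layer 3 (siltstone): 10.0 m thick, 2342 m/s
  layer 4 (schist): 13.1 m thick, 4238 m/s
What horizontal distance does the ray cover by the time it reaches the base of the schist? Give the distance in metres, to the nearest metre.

18 m

Ray parameter p = sin 7.3° / 886 m/s = 1.4341e-04 s/m.
Layer 1: θ = 7.30°; offset = 12.8·tan 7.30° = 1.640 m.
Layer 2: sin θ = p·1332 = 0.1910 → θ = 11.01°; offset = 15.6·tan 11.01° = 3.036 m.
Layer 3: sin θ = p·2342 = 0.3359 → θ = 19.63°; offset = 10.0·tan 19.63° = 3.566 m.
Layer 4: sin θ = p·4238 = 0.6078 → θ = 37.43°; offset = 13.1·tan 37.43° = 10.026 m.
Total horizontal offset = 18.268 m.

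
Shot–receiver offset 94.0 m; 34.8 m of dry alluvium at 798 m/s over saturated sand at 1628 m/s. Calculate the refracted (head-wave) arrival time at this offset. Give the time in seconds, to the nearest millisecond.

0.134 s

θ_c = arcsin(V₁/V₂) = arcsin(798/1628) = 29.35°, cos θ_c = 0.8716.
Intercept time tᵢ = 2h cos θ_c / V₁ = 2·34.8·0.8716/798 = 0.07602 s.
t = x/V₂ + tᵢ = 94.0/1628 + 0.07602 = 0.13376 s.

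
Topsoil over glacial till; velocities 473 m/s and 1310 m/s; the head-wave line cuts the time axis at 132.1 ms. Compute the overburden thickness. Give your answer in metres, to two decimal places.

h = tᵢ·V₁·V₂ / (2·√(V₂²−V₁²)).
√(V₂²−V₁²) = √(1310² − 473²) = 1221.6 m/s.
h = 0.1321 s × 473 × 1310 / (2 × 1221.6) = 33.50 m.

33.50 m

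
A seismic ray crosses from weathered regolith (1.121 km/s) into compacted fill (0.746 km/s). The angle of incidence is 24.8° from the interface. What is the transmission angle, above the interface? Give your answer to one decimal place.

52.8°

Convert to the normal: θ₁ = 90° − 24.8° = 65.2°.
sin θ₁/V₁ = sin θ₂/V₂ ⇒ sin θ₂ = 0.746·sin 65.2°/1.121 = 0.746·0.9078/1.121 = 0.6041.
θ₂ = arcsin 0.6041 = 37.16° from the normal.
From the interface: 90° − 37.16° = 52.84°.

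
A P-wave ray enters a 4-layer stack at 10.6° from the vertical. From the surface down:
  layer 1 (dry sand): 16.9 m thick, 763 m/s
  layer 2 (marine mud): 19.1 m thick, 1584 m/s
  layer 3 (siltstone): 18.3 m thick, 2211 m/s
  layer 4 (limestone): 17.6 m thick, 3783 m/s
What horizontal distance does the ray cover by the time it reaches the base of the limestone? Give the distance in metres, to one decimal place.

p = sin θ₁/V₁ = sin 10.6°/763 = 2.4109e-04 s/m is conserved through the stack.
Layer 1: θ = 10.60°; offset = 16.9·tan 10.60° = 3.163 m.
Layer 2: sin θ = p·1584 = 0.3819 → θ = 22.45°; offset = 19.1·tan 22.45° = 7.892 m.
Layer 3: sin θ = p·2211 = 0.5330 → θ = 32.21°; offset = 18.3·tan 32.21° = 11.529 m.
Layer 4: sin θ = p·3783 = 0.9120 → θ = 65.79°; offset = 17.6·tan 65.79° = 39.142 m.
Σ offsets = 61.726 m.

61.7 m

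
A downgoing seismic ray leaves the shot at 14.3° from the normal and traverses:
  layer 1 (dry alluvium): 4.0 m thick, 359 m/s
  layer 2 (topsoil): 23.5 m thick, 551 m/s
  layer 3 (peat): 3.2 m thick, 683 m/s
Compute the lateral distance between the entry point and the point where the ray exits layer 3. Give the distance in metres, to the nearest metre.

12 m

Apply Snell's law at each interface; in layer i the horizontal offset is hᵢ·tan θᵢ.
Layer 1: θ = 14.30°; offset = 4.0·tan 14.30° = 1.020 m.
Layer 2: sin θ = 551·sin 14.3°/359 = 0.3791, θ = 22.28°; offset = 23.5·tan 22.28° = 9.627 m.
Layer 3: sin θ = 683·sin 14.3°/359 = 0.4699, θ = 28.03°; offset = 3.2·tan 28.03° = 1.704 m.
Σ offsets = 12.351 m.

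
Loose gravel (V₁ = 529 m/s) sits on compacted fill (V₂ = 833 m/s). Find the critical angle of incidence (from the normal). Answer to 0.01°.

At critical incidence the refracted ray runs along the interface (θ₂ = 90°), so sin θ_c = V₁/V₂.
θ_c = arcsin(529/833) = arcsin 0.6351 = 39.42°.

39.42°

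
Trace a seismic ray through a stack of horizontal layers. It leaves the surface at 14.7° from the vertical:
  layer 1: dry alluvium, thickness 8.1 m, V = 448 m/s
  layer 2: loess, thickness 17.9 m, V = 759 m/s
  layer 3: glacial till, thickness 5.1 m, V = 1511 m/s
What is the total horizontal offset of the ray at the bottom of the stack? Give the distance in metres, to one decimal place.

19.1 m

Apply Snell's law at each interface; in layer i the horizontal offset is hᵢ·tan θᵢ.
Layer 1: θ = 14.70°; offset = 8.1·tan 14.70° = 2.125 m.
Layer 2: sin θ = 759·sin 14.7°/448 = 0.4299, θ = 25.46°; offset = 17.9·tan 25.46° = 8.523 m.
Layer 3: sin θ = 1511·sin 14.7°/448 = 0.8559, θ = 58.86°; offset = 5.1·tan 58.86° = 8.440 m.
Summing the layer offsets gives 19.088 m.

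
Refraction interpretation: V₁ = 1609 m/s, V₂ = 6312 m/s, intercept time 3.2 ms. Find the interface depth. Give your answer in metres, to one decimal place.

2.7 m

θ_c = arcsin(1609/6312) = 14.77°; cos θ_c = 0.9670.
tᵢ = 2h cos θ_c/V₁ ⇒ h = tᵢ·V₁/(2 cos θ_c) = 0.0032·1609/(2·0.9670) = 2.66 m.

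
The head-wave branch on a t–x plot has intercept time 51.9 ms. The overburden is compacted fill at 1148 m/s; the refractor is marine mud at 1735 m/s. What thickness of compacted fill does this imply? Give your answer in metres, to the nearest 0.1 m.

θ_c = arcsin(1148/1735) = 41.43°; cos θ_c = 0.7498.
tᵢ = 2h cos θ_c/V₁ ⇒ h = tᵢ·V₁/(2 cos θ_c) = 0.0519·1148/(2·0.7498) = 39.73 m.

39.7 m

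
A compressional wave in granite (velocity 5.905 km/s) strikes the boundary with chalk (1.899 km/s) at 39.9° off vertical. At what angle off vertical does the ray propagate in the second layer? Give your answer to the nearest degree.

Snell's law: sin θ₂ = (V₂/V₁)·sin θ₁ = (1.899/5.905)·sin 39.9° = 0.2063.
θ₂ = sin⁻¹(0.2063) = 11.90° (from vertical).

12°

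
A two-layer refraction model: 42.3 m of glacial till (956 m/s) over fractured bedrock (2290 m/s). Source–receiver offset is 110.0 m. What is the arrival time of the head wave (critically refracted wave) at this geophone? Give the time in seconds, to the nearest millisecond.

θ_c = arcsin(V₁/V₂) = arcsin(956/2290) = 24.67°, cos θ_c = 0.9087.
Intercept time tᵢ = 2h cos θ_c / V₁ = 2·42.3·0.9087/956 = 0.08041 s.
t = x/V₂ + tᵢ = 110.0/2290 + 0.08041 = 0.12845 s.

0.128 s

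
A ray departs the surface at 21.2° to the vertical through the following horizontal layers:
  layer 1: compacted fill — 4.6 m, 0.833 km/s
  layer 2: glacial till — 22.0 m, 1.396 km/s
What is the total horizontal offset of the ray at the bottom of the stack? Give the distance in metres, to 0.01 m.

p = sin θ₁/V₁ = sin 21.2°/0.833 = 4.3412e-01 s/km is conserved through the stack.
Layer 1: θ = 21.20°; offset = 4.6·tan 21.20° = 1.7842 m.
Layer 2: sin θ = p·1.396 = 0.6060 → θ = 37.30°; offset = 22.0·tan 37.30° = 16.7616 m.
Total horizontal offset = 18.5458 m.

18.55 m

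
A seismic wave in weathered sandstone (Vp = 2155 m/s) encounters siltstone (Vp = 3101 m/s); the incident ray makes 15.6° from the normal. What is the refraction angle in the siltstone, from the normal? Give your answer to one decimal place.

22.8°

Snell's law: sin θ₂ = (V₂/V₁)·sin θ₁ = (3101/2155)·sin 15.6° = 0.3870.
θ₂ = arcsin 0.3870 = 22.77° from the normal.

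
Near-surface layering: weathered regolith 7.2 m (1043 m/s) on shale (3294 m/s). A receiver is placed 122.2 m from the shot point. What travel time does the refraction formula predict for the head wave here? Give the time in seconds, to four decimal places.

0.0502 s

t = x/V₂ + 2h·√(V₂²−V₁²)/(V₁V₂).
√(V₂²−V₁²) = √(3294²−1043²) = 3124.5 m/s; delay term = 2·7.2·3124.5/(1043·3294) = 0.01310 s.
t = 122.2/3294 + 0.01310 = 0.05019 s.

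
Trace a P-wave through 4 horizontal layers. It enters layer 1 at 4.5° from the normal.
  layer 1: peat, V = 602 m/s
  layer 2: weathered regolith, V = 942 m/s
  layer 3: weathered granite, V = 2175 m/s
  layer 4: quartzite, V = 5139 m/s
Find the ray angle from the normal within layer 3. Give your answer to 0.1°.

Ray parameter p = sin 4.5° / 602 = 1.3033e-04 s/m.
sin θ_3 = p·V_3 = 1.3033e-04 × 2175 = 0.2835.
θ_3 = 16.47° from the vertical.

16.5°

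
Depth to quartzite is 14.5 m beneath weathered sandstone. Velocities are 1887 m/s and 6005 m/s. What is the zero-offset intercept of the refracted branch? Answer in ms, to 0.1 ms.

θ_c = arcsin(V₁/V₂) = arcsin(1887/6005) = 18.31°; cos θ_c = 0.9493.
tᵢ = 2h·cos θ_c / V₁ = 2·14.5·0.9493 / 1887 = 0.01459 s.

14.6 ms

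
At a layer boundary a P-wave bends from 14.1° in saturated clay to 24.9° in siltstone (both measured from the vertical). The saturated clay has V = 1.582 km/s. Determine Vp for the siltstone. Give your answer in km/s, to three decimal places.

2.734 km/s

Snell's law: sin 14.1°/V₁ = sin 24.9°/V₂.
V₂ = V₁·sin 24.9°/sin 14.1° = 1.582 × 1.7283 = 2.734 km/s.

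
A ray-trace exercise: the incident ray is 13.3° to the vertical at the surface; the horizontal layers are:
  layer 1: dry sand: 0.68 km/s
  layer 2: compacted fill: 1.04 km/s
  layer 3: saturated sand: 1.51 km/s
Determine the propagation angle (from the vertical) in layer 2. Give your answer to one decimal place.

20.6°

Ray parameter p = sin 13.3° / 0.68 = 3.3831e-01 s/km.
sin θ_2 = p·V_2 = 3.3831e-01 × 1.04 = 0.3518.
θ_2 = arcsin 0.3518 = 20.60°.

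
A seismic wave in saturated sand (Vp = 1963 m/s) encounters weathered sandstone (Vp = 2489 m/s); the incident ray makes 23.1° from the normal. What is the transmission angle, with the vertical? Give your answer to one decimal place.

sin θ₁/V₁ = sin θ₂/V₂ ⇒ sin θ₂ = 2489·sin 23.1°/1963 = 2489·0.3923/1963 = 0.4975.
θ₂ = arcsin 0.4975 = 29.83° from the normal.

29.8°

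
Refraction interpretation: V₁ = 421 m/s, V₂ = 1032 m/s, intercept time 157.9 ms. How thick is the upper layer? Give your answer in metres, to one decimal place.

36.4 m

h = tᵢ·V₁·V₂ / (2·√(V₂²−V₁²)).
√(V₂²−V₁²) = √(1032² − 421²) = 942.2 m/s.
h = 0.1579 s × 421 × 1032 / (2 × 942.2) = 36.40 m.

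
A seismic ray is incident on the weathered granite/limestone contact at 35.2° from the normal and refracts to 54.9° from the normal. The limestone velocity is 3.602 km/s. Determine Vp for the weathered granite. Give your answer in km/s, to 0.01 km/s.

Snell's law: sin 35.2°/V₁ = sin 54.9°/V₂.
V₁ = V₂·sin 35.2°/sin 54.9° = 3.602 × 0.7046 = 2.54 km/s.

2.54 km/s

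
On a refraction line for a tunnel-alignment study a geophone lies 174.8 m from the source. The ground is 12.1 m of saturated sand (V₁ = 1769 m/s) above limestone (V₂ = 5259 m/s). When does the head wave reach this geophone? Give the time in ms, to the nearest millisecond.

46 ms

t = x/V₂ + 2h·√(V₂²−V₁²)/(V₁V₂).
√(V₂²−V₁²) = √(5259²−1769²) = 4952.5 m/s; delay term = 2·12.1·4952.5/(1769·5259) = 0.01288 s.
t = 174.8/5259 + 0.01288 = 0.04612 s.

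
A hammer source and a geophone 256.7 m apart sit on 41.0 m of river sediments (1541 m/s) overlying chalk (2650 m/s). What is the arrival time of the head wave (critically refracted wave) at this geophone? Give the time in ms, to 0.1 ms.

140.2 ms

θ_c = arcsin(V₁/V₂) = arcsin(1541/2650) = 35.56°, cos θ_c = 0.8135.
Intercept time tᵢ = 2h cos θ_c / V₁ = 2·41.0·0.8135/1541 = 0.04329 s.
t = x/V₂ + tᵢ = 256.7/2650 + 0.04329 = 0.14016 s.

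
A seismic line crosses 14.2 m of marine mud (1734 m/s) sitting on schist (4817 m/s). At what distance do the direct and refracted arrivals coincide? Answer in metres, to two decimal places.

41.40 m

θ_c = arcsin(1734/4817) = 21.10°, so cos θ_c = 0.9330 and tᵢ = 2h cos θ_c/V₁ = 0.0153 s.
At crossover x/V₁ = x/V₂ + tᵢ ⇒ x = tᵢ/(1/V₁ − 1/V₂) = 0.01528/(5.7670e-04 − 2.0760e-04) = 41.40 m.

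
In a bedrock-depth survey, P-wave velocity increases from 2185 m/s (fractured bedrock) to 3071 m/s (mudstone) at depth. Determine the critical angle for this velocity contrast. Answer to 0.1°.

Critical incidence: sin θ_c = V₁/V₂ = 2185/3071 = 0.7115.
θ_c = arcsin 0.7115 = 45.36°.

45.4°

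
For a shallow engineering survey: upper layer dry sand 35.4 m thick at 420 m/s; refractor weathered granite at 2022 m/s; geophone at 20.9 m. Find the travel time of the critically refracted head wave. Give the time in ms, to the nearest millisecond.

175 ms

θ_c = arcsin(V₁/V₂) = arcsin(420/2022) = 11.99°, cos θ_c = 0.9782.
Intercept time tᵢ = 2h cos θ_c / V₁ = 2·35.4·0.9782/420 = 0.16489 s.
t = x/V₂ + tᵢ = 20.9/2022 + 0.16489 = 0.17523 s.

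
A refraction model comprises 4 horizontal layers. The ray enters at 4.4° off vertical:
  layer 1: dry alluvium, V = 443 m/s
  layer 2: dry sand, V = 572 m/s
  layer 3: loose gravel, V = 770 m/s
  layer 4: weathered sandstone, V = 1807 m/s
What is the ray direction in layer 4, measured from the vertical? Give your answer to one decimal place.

Ray parameter p = sin 4.4° / 443 = 1.7318e-04 s/m.
sin θ_4 = p·V_4 = 1.7318e-04 × 1807 = 0.3129.
θ_4 = arcsin 0.3129 = 18.24°.

18.2°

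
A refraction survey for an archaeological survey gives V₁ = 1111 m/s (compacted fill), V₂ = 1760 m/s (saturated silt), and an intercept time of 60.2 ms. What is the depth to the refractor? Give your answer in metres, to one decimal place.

43.1 m

h = tᵢ·V₁·V₂ / (2·√(V₂²−V₁²)).
√(V₂²−V₁²) = √(1760² − 1111²) = 1365.0 m/s.
h = 0.0602 s × 1111 × 1760 / (2 × 1365.0) = 43.12 m.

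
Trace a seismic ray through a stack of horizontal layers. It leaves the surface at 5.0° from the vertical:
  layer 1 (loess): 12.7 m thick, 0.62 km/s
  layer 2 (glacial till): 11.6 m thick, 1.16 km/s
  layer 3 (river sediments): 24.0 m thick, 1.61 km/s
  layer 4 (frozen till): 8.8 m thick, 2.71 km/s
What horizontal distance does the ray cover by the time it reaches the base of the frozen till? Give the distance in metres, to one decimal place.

Ray parameter p = sin 5.0° / 0.62 km/s = 1.4057e-01 s/km.
Layer 1: θ = 5.00°; offset = 12.7·tan 5.00° = 1.111 m.
Layer 2: sin θ = p·1.16 = 0.1631 → θ = 9.38°; offset = 11.6·tan 9.38° = 1.917 m.
Layer 3: sin θ = p·1.61 = 0.2263 → θ = 13.08°; offset = 24.0·tan 13.08° = 5.576 m.
Layer 4: sin θ = p·2.71 = 0.3810 → θ = 22.39°; offset = 8.8·tan 22.39° = 3.626 m.
Σ offsets = 12.231 m.

12.2 m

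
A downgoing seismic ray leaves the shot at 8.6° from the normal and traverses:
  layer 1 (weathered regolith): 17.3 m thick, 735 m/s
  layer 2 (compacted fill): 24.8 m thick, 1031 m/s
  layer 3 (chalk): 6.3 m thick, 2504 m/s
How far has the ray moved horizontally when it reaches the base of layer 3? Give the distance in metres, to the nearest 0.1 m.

Apply Snell's law at each interface; in layer i the horizontal offset is hᵢ·tan θᵢ.
Layer 1: θ = 8.60°; offset = 17.3·tan 8.60° = 2.616 m.
Layer 2: sin θ = 1031·sin 8.6°/735 = 0.2098, θ = 12.11°; offset = 24.8·tan 12.11° = 5.320 m.
Layer 3: sin θ = 2504·sin 8.6°/735 = 0.5094, θ = 30.63°; offset = 6.3·tan 30.63° = 3.730 m.
Summing the layer offsets gives 11.666 m.

11.7 m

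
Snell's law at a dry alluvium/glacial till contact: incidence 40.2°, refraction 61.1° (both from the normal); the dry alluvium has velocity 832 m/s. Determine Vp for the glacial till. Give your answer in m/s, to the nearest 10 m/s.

1130 m/s

Snell's law: sin 40.2°/V₁ = sin 61.1°/V₂.
V₂ = V₁·sin 61.1°/sin 40.2° = 832 × 1.3563 = 1128.48 m/s.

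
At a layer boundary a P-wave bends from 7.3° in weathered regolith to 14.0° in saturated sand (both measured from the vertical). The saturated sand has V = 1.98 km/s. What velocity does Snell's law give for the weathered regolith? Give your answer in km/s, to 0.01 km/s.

Snell's law: sin 7.3°/V₁ = sin 14.0°/V₂.
V₁ = V₂·sin 7.3°/sin 14.0° = 1.98 × 0.5252 = 1.04 km/s.

1.04 km/s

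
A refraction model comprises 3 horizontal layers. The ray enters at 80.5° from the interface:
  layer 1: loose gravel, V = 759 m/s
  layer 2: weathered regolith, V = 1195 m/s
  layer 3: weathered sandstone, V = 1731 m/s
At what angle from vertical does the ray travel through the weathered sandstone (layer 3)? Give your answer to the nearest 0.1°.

From the normal: θ₁ = 90° − 80.5° = 9.5°.
Ray parameter p = sin 9.5° / 759 = 2.1745e-04 s/m.
sin θ_3 = p·V_3 = 2.1745e-04 × 1731 = 0.3764.
θ_3 = 22.11° from the vertical.

22.1°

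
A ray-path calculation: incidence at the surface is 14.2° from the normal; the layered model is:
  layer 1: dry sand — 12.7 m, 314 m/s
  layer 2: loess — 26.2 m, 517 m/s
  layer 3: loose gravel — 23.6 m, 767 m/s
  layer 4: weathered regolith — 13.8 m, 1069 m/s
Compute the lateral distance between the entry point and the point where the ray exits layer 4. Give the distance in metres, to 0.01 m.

53.40 m

Apply Snell's law at each interface; in layer i the horizontal offset is hᵢ·tan θᵢ.
Layer 1: θ = 14.20°; offset = 12.7·tan 14.20° = 3.2136 m.
Layer 2: sin θ = 517·sin 14.2°/314 = 0.4039, θ = 23.82°; offset = 26.2·tan 23.82° = 11.5676 m.
Layer 3: sin θ = 767·sin 14.2°/314 = 0.5992, θ = 36.81°; offset = 23.6·tan 36.81° = 17.6635 m.
Layer 4: sin θ = 1069·sin 14.2°/314 = 0.8351, θ = 56.63°; offset = 13.8·tan 56.63° = 20.9529 m.
Σ offsets = 53.3976 m.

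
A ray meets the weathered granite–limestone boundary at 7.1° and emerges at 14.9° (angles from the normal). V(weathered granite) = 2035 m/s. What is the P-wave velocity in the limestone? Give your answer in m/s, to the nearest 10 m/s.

sin 7.1° = 0.1236; sin 14.9° = 0.2571.
V₂ = V₁·(sin θ₂/sin θ₁) = 2035·(0.2571/0.1236) = 4233.49 m/s.

4230 m/s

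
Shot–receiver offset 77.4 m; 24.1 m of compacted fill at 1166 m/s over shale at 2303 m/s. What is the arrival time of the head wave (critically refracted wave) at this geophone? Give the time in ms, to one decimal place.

θ_c = arcsin(V₁/V₂) = arcsin(1166/2303) = 30.42°, cos θ_c = 0.8624.
Intercept time tᵢ = 2h cos θ_c / V₁ = 2·24.1·0.8624/1166 = 0.03565 s.
t = x/V₂ + tᵢ = 77.4/2303 + 0.03565 = 0.06926 s.

69.3 ms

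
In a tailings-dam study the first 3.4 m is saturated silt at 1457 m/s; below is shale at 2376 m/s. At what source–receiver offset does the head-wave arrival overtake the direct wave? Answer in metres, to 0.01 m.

13.89 m

x_cross = 2h·√((V₂+V₁)/(V₂−V₁)).
(V₂+V₁)/(V₂−V₁) = (2376+1457)/(2376−1457) = 4.1708; √ = 2.0423.
x_cross = 2·3.4·2.0423 = 13.89 m.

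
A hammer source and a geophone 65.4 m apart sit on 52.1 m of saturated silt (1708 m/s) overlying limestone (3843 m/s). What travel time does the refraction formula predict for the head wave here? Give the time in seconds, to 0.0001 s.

0.0717 s

θ_c = arcsin(V₁/V₂) = arcsin(1708/3843) = 26.39°, cos θ_c = 0.8958.
Intercept time tᵢ = 2h cos θ_c / V₁ = 2·52.1·0.8958/1708 = 0.05465 s.
t = x/V₂ + tᵢ = 65.4/3843 + 0.05465 = 0.07167 s.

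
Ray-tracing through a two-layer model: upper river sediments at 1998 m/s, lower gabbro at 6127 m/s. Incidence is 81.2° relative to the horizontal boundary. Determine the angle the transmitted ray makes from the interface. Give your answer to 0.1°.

Angle from the normal: 90° − 81.2° = 8.8°.
Snell's law: sin θ₂ = (V₂/V₁)·sin θ₁ = (6127/1998)·sin 8.8° = 0.4691.
θ₂ = sin⁻¹(0.4691) = 27.98° (from vertical).
From the interface: 90° − 27.98° = 62.02°.

62.0°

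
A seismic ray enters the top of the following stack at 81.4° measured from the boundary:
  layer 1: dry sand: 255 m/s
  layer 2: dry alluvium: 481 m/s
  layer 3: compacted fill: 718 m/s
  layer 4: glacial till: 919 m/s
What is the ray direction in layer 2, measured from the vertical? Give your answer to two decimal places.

From the normal: θ₁ = 90° − 81.4° = 8.6°.
Snell's law across each interface conserves sin θ / V, so sin θ_2 = V_2·sin θ₁/V₁.
sin θ_2 = 481 × sin 8.6° / 255 = 0.2821.
θ_2 = 16.38° from the vertical.

16.38°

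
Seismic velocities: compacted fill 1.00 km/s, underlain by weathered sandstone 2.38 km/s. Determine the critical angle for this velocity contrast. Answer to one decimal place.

At critical incidence the refracted ray runs along the interface (θ₂ = 90°), so sin θ_c = V₁/V₂.
θ_c = arcsin(1.00/2.38) = arcsin 0.4202 = 24.85°.

24.8°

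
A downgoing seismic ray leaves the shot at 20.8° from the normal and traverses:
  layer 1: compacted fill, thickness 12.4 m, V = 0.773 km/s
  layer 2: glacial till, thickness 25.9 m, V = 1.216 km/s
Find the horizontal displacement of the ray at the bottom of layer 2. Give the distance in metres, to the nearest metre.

22 m

p = sin θ₁/V₁ = sin 20.8°/0.773 = 4.5939e-01 s/km is conserved through the stack.
Layer 1: θ = 20.80°; offset = 12.4·tan 20.80° = 4.710 m.
Layer 2: sin θ = p·1.216 = 0.5586 → θ = 33.96°; offset = 25.9·tan 33.96° = 17.444 m.
Summing the layer offsets gives 22.154 m.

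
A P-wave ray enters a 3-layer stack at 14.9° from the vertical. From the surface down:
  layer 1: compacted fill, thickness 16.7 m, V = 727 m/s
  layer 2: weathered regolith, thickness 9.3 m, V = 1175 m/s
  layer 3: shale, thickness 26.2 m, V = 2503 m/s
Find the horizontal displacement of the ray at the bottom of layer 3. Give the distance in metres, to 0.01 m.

58.57 m

p = sin θ₁/V₁ = sin 14.9°/727 = 3.5369e-04 s/m is conserved through the stack.
Layer 1: θ = 14.90°; offset = 16.7·tan 14.90° = 4.4435 m.
Layer 2: sin θ = p·1175 = 0.4156 → θ = 24.56°; offset = 9.3·tan 24.56° = 4.2493 m.
Layer 3: sin θ = p·2503 = 0.8853 → θ = 62.29°; offset = 26.2·tan 62.29° = 49.8758 m.
Σ offsets = 58.5686 m.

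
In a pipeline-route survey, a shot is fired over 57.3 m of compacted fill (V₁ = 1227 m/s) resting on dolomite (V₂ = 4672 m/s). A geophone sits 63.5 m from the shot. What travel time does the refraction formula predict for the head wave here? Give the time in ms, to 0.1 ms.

θ_c = arcsin(V₁/V₂) = arcsin(1227/4672) = 15.23°, cos θ_c = 0.9649.
Intercept time tᵢ = 2h cos θ_c / V₁ = 2·57.3·0.9649/1227 = 0.09012 s.
t = x/V₂ + tᵢ = 63.5/4672 + 0.09012 = 0.10371 s.

103.7 ms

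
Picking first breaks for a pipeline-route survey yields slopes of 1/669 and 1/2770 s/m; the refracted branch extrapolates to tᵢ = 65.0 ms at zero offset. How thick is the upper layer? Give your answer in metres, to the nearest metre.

h = tᵢ·V₁·V₂ / (2·√(V₂²−V₁²)).
√(V₂²−V₁²) = √(2770² − 669²) = 2688.0 m/s.
h = 0.065 s × 669 × 2770 / (2 × 2688.0) = 22.41 m.

22 m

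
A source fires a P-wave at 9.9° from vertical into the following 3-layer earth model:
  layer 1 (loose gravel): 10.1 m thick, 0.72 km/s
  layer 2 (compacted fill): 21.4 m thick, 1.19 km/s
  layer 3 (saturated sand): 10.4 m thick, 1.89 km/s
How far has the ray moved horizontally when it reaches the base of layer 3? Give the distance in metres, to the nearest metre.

13 m

Apply Snell's law at each interface; in layer i the horizontal offset is hᵢ·tan θᵢ.
Layer 1: θ = 9.90°; offset = 10.1·tan 9.90° = 1.763 m.
Layer 2: sin θ = 1.19·sin 9.9°/0.72 = 0.2842, θ = 16.51°; offset = 21.4·tan 16.51° = 6.342 m.
Layer 3: sin θ = 1.89·sin 9.9°/0.72 = 0.4513, θ = 26.83°; offset = 10.4·tan 26.83° = 5.260 m.
Total horizontal offset = 13.365 m.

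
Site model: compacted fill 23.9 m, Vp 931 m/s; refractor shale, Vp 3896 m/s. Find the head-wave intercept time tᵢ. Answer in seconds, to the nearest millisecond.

0.050 s

tᵢ = 2h·√(V₂²−V₁²)/(V₁V₂).
√(V₂²−V₁²) = √(3896²−931²) = 3783.1 m/s.
tᵢ = 2·23.9·3783.1/(931·3896) = 0.04986 s.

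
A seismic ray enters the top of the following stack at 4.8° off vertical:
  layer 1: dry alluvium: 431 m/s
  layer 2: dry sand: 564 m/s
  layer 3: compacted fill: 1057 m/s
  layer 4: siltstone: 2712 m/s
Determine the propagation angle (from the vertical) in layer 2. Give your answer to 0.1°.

Ray parameter p = sin 4.8° / 431 = 1.9415e-04 s/m.
sin θ_2 = p·V_2 = 1.9415e-04 × 564 = 0.1095.
θ_2 = arcsin 0.1095 = 6.29°.

6.3°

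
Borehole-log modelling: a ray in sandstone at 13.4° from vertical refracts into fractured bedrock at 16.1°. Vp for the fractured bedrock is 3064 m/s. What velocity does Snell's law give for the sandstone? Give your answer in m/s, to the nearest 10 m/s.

sin 13.4° = 0.2317; sin 16.1° = 0.2773.
V₁ = V₂·(sin θ₁/sin θ₂) = 3064·(0.2317/0.2773) = 2560.54 m/s.

2560 m/s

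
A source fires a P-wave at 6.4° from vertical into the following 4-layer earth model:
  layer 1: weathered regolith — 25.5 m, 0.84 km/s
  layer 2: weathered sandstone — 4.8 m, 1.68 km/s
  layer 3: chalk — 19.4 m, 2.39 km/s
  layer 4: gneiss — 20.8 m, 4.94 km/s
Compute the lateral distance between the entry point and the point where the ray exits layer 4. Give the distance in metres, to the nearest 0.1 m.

p = sin θ₁/V₁ = sin 6.4°/0.84 = 1.3270e-01 s/km is conserved through the stack.
Layer 1: θ = 6.40°; offset = 25.5·tan 6.40° = 2.860 m.
Layer 2: sin θ = p·1.68 = 0.2229 → θ = 12.88°; offset = 4.8·tan 12.88° = 1.098 m.
Layer 3: sin θ = p·2.39 = 0.3172 → θ = 18.49°; offset = 19.4·tan 18.49° = 6.488 m.
Layer 4: sin θ = p·4.94 = 0.6555 → θ = 40.96°; offset = 20.8·tan 40.96° = 18.056 m.
Summing the layer offsets gives 28.502 m.

28.5 m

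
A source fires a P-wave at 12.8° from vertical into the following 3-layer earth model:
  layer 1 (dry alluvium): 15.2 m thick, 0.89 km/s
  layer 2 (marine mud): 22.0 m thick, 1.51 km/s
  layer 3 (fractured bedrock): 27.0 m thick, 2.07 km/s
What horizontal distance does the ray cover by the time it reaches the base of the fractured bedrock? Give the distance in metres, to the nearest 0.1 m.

Ray parameter p = sin 12.8° / 0.89 km/s = 2.4893e-01 s/km.
Layer 1: θ = 12.80°; offset = 15.2·tan 12.80° = 3.453 m.
Layer 2: sin θ = p·1.51 = 0.3759 → θ = 22.08°; offset = 22.0·tan 22.08° = 8.924 m.
Layer 3: sin θ = p·2.07 = 0.5153 → θ = 31.02°; offset = 27.0·tan 31.02° = 16.234 m.
Summing the layer offsets gives 28.611 m.

28.6 m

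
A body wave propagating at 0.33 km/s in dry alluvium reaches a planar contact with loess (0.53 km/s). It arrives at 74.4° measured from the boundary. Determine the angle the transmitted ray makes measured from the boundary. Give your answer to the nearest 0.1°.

64.4°

Angle from the normal: 90° − 74.4° = 15.6°.
sin θ₁/V₁ = sin θ₂/V₂ ⇒ sin θ₂ = 0.53·sin 15.6°/0.33 = 0.53·0.2689/0.33 = 0.4319.
θ₂ = arcsin 0.4319 = 25.59° from the normal.
From the interface: 90° − 25.59° = 64.41°.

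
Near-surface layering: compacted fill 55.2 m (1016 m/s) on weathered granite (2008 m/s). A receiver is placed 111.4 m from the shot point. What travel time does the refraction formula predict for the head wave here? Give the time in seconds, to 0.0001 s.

θ_c = arcsin(V₁/V₂) = arcsin(1016/2008) = 30.40°, cos θ_c = 0.8625.
Intercept time tᵢ = 2h cos θ_c / V₁ = 2·55.2·0.8625/1016 = 0.09373 s.
t = x/V₂ + tᵢ = 111.4/2008 + 0.09373 = 0.14920 s.

0.1492 s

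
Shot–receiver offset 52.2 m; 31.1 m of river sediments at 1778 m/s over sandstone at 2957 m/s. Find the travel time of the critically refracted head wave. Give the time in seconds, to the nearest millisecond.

0.046 s

θ_c = arcsin(V₁/V₂) = arcsin(1778/2957) = 36.96°, cos θ_c = 0.7990.
Intercept time tᵢ = 2h cos θ_c / V₁ = 2·31.1·0.7990/1778 = 0.02795 s.
t = x/V₂ + tᵢ = 52.2/2957 + 0.02795 = 0.04561 s.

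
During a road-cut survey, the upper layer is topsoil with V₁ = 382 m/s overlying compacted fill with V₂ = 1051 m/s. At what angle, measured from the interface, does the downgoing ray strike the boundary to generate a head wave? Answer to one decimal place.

At critical incidence the refracted ray runs along the interface (θ₂ = 90°), so sin θ_c = V₁/V₂.
θ_c = arcsin(382/1051) = arcsin 0.3635 = 21.31°.
Measured from the interface: 90° − 21.31° = 68.69°.

68.7°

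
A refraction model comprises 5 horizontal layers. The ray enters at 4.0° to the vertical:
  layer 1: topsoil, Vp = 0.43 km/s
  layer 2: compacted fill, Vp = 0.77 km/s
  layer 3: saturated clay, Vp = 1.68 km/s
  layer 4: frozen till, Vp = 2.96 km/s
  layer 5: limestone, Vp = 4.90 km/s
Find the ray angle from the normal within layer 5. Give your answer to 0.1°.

52.6°

Ray parameter p = sin 4.0° / 0.43 = 1.6222e-01 s/km.
sin θ_5 = p·V_5 = 1.6222e-01 × 4.90 = 0.7949.
θ_5 = 52.65° from the vertical.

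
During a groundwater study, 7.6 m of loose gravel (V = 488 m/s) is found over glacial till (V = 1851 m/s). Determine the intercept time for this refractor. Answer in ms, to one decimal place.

30.0 ms

tᵢ = 2h·√(V₂²−V₁²)/(V₁V₂).
√(V₂²−V₁²) = √(1851²−488²) = 1785.5 m/s.
tᵢ = 2·7.6·1785.5/(488·1851) = 0.03005 s.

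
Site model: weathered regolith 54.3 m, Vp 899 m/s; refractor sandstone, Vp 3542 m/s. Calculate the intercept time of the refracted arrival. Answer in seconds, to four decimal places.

0.1168 s

θ_c = arcsin(V₁/V₂) = arcsin(899/3542) = 14.70°; cos θ_c = 0.9673.
tᵢ = 2h·cos θ_c / V₁ = 2·54.3·0.9673 / 899 = 0.11685 s.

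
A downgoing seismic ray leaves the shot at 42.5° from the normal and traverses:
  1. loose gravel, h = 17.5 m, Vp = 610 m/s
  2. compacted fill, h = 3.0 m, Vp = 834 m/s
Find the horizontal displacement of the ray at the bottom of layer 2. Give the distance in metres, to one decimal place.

23.3 m

Apply Snell's law at each interface; in layer i the horizontal offset is hᵢ·tan θᵢ.
Layer 1: θ = 42.50°; offset = 17.5·tan 42.50° = 16.036 m.
Layer 2: sin θ = 834·sin 42.5°/610 = 0.9237, θ = 67.47°; offset = 3.0·tan 67.47° = 7.232 m.
Summing the layer offsets gives 23.268 m.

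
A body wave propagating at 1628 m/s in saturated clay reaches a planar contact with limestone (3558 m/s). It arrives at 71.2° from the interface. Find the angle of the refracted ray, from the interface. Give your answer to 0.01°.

Convert to the normal: θ₁ = 90° − 71.2° = 18.8°.
sin θ₁/V₁ = sin θ₂/V₂ ⇒ sin θ₂ = 3558·sin 18.8°/1628 = 3558·0.3223/1628 = 0.7043.
θ₂ = sin⁻¹(0.7043) = 44.77° (from vertical).
From the interface: 90° − 44.77° = 45.23°.

45.23°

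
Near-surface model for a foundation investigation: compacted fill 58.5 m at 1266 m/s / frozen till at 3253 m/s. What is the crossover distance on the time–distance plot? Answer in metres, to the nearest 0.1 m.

176.4 m

x_cross = 2h·√((V₂+V₁)/(V₂−V₁)).
(V₂+V₁)/(V₂−V₁) = (3253+1266)/(3253−1266) = 2.2743; √ = 1.5081.
x_cross = 2·58.5·1.5081 = 176.44 m.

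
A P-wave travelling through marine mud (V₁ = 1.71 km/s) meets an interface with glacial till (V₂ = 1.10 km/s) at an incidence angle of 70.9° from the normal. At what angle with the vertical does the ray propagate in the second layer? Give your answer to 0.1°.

37.4°

Snell's law: sin θ₂ = (V₂/V₁)·sin θ₁ = (1.10/1.71)·sin 70.9° = 0.6079.
θ₂ = sin⁻¹(0.6079) = 37.44° (from vertical).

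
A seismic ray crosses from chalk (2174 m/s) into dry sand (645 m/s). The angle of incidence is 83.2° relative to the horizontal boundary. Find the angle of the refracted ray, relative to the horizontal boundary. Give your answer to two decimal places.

87.99°

Convert to the normal: θ₁ = 90° − 83.2° = 6.8°.
Snell's law: sin θ₂ = (V₂/V₁)·sin θ₁ = (645/2174)·sin 6.8° = 0.0351.
θ₂ = sin⁻¹(0.0351) = 2.01° (from vertical).
From the interface: 90° − 2.01° = 87.99°.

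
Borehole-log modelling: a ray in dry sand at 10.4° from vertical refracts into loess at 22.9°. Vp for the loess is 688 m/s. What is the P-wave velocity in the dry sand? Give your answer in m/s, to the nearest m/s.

319 m/s

Snell's law: sin 10.4°/V₁ = sin 22.9°/V₂.
V₁ = V₂·sin 10.4°/sin 22.9° = 688 × 0.4639 = 319.17 m/s.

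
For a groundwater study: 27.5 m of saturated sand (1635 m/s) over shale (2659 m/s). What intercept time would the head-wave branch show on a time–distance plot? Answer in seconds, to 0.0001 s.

tᵢ = 2h·√(V₂²−V₁²)/(V₁V₂).
√(V₂²−V₁²) = √(2659²−1635²) = 2096.9 m/s.
tᵢ = 2·27.5·2096.9/(1635·2659) = 0.02653 s.

0.0265 s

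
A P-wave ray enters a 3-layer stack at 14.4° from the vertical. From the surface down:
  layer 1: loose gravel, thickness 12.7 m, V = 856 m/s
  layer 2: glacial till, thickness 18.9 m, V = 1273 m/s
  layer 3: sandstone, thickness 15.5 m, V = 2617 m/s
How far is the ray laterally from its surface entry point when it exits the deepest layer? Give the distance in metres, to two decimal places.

Apply Snell's law at each interface; in layer i the horizontal offset is hᵢ·tan θᵢ.
Layer 1: θ = 14.40°; offset = 12.7·tan 14.40° = 3.2608 m.
Layer 2: sin θ = 1273·sin 14.4°/856 = 0.3698, θ = 21.71°; offset = 18.9·tan 21.71° = 7.5234 m.
Layer 3: sin θ = 2617·sin 14.4°/856 = 0.7603, θ = 49.49°; offset = 15.5·tan 49.49° = 18.1425 m.
Σ offsets = 28.9267 m.

28.93 m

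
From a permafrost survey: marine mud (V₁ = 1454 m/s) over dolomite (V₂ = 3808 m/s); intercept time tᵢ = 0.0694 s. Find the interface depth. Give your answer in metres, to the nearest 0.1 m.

θ_c = arcsin(1454/3808) = 22.45°; cos θ_c = 0.9242.
tᵢ = 2h cos θ_c/V₁ ⇒ h = tᵢ·V₁/(2 cos θ_c) = 0.0694·1454/(2·0.9242) = 54.59 m.

54.6 m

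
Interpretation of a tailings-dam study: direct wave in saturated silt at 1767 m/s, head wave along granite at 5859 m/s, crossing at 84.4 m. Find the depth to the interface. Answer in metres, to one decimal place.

30.9 m

x_cross = 2h·√((V₂+V₁)/(V₂−V₁)) → h = x_cross / (2·√((V₂+V₁)/(V₂−V₁))).
√((V₂+V₁)/(V₂−V₁)) = √((5859+1767)/(5859−1767)) = 1.3652.
h = 84.4 / (2·1.3652) = 30.91 m.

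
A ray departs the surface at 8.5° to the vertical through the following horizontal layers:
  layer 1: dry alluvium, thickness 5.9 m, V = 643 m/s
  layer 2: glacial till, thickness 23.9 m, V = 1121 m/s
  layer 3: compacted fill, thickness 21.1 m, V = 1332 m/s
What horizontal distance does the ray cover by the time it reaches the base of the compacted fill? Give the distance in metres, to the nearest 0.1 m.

14.0 m

p = sin θ₁/V₁ = sin 8.5°/643 = 2.2987e-04 s/m is conserved through the stack.
Layer 1: θ = 8.50°; offset = 5.9·tan 8.50° = 0.882 m.
Layer 2: sin θ = p·1121 = 0.2577 → θ = 14.93°; offset = 23.9·tan 14.93° = 6.374 m.
Layer 3: sin θ = p·1332 = 0.3062 → θ = 17.83°; offset = 21.1·tan 17.83° = 6.787 m.
Total horizontal offset = 14.042 m.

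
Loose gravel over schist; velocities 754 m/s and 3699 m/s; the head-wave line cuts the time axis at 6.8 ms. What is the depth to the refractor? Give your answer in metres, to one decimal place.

h = tᵢ·V₁·V₂ / (2·√(V₂²−V₁²)).
√(V₂²−V₁²) = √(3699² − 754²) = 3621.3 m/s.
h = 0.0068 s × 754 × 3699 / (2 × 3621.3) = 2.62 m.

2.6 m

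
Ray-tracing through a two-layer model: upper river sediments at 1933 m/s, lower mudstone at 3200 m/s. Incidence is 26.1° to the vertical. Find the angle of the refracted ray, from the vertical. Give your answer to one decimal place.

46.7°

Snell's law: sin θ₂ = (V₂/V₁)·sin θ₁ = (3200/1933)·sin 26.1° = 0.7283.
θ₂ = arcsin 0.7283 = 46.74° from the normal.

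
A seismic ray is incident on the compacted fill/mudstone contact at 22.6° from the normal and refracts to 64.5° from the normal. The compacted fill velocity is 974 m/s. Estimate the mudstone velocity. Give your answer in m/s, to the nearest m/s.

sin 22.6° = 0.3843; sin 64.5° = 0.9026.
V₂ = V₁·(sin θ₂/sin θ₁) = 974·(0.9026/0.3843) = 2287.61 m/s.

2288 m/s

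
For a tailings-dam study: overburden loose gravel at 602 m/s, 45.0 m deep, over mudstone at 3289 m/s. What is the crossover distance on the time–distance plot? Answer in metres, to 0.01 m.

θ_c = arcsin(602/3289) = 10.55°, so cos θ_c = 0.9831 and tᵢ = 2h cos θ_c/V₁ = 0.1470 s.
At crossover x/V₁ = x/V₂ + tᵢ ⇒ x = tᵢ/(1/V₁ − 1/V₂) = 0.14698/(1.6611e-03 − 3.0404e-04) = 108.30 m.

108.30 m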